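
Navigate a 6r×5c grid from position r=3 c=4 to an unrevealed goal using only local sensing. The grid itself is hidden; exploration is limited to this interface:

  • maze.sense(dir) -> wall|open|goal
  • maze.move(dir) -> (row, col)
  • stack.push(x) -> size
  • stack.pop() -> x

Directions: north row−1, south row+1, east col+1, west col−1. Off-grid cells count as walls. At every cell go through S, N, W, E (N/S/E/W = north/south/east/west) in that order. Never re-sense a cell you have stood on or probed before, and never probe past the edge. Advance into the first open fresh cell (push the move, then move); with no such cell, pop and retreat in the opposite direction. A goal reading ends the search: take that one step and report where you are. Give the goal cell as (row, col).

Act: sense[dir='south']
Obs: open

Act: push[x='south']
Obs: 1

Act: move[dir='south']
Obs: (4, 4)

Act: sense[dir='south']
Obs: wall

Act: sense[dir='west']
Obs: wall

Act: pop[]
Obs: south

Act: move[dir='north']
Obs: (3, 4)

Act: sense[dir='north']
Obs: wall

Act: sense[dir='west']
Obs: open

Act: push[x='west']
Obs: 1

Act: move[dir='west']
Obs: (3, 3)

Act: sense[dir='north']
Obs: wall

Act: sense[dir='west']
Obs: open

Act: push[x='west']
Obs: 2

Act: move[dir='west']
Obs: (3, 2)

Act: sense[dir='south']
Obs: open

Act: push[x='south']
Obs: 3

Act: move[dir='south']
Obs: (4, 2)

Act: sense[dir='south']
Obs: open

Act: push[x='south']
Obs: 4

Act: move[dir='south']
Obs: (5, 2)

Act: sense[dir='west']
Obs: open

Act: push[x='west']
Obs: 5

Act: move[dir='west']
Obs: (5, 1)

Act: sense[dir='north']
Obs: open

Act: push[x='north']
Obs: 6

Act: move[dir='north']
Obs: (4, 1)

Act: sense[dir='north']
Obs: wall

Act: sense[dir='west']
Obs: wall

Act: pop[]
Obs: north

Act: move[dir='south']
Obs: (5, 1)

Act: sense[dir='west']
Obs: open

Act: push[x='west']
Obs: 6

Act: move[dir='west']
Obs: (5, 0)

Act: pop[]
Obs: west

Act: move[dir='east']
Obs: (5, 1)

Act: pop[]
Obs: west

Act: move[dir='east']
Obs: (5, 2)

Act: sense[dir='east']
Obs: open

Act: push[x='east']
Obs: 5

Act: move[dir='east']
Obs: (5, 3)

Act: pop[]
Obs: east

Act: move[dir='west']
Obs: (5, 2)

Act: pop[]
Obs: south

Act: move[dir='north']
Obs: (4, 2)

Act: pop[]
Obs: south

Act: move[dir='north']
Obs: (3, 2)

Act: sense[dir='north']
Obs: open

Act: push[x='north']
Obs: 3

Act: move[dir='north']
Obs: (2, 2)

Act: sense[dir='north']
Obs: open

Act: push[x='north']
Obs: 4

Act: move[dir='north']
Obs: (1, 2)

Act: sense[dir='north']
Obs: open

Act: push[x='north']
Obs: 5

Act: move[dir='north']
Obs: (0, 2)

Act: sense[dir='west']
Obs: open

Act: push[x='west']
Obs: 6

Act: move[dir='west']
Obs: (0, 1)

Act: sense[dir='south']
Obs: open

Act: push[x='south']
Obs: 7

Act: move[dir='south']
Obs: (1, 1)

Act: sense[dir='south']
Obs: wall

Act: sense[dir='west']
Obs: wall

Act: pop[]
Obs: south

Act: move[dir='north']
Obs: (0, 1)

Act: sense[dir='west']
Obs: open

Act: push[x='west']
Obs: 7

Act: move[dir='west']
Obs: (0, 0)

Act: pop[]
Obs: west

Act: move[dir='east']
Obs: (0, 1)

Act: pop[]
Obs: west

Act: move[dir='east']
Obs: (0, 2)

Act: sense[dir='east']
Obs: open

Act: push[x='east']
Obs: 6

Act: move[dir='east']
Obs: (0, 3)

Act: sense[dir='south']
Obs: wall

Act: sense[dir='east']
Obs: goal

Act: move[dir='east']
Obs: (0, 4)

Answer: (0, 4)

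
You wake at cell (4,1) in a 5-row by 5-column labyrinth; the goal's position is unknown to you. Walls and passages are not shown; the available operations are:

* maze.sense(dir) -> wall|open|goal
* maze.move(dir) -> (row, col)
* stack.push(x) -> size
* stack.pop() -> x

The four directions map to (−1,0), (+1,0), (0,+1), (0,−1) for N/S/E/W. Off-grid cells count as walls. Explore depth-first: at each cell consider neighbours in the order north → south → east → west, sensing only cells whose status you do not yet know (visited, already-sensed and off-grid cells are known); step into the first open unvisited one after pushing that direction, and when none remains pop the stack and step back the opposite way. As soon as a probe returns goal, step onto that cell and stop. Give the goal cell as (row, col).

Step: maze.sense[dir='north']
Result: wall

Step: maze.sense[dir='east']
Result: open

Step: stack.push[x='east']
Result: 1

Step: maze.move[dir='east']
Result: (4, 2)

Step: maze.sense[dir='north']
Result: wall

Step: maze.sense[dir='east']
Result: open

Step: stack.push[x='east']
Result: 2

Step: maze.move[dir='east']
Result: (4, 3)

Step: maze.sense[dir='north']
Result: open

Step: stack.push[x='north']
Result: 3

Step: maze.move[dir='north']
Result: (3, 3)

Step: maze.sense[dir='north']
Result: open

Step: stack.push[x='north']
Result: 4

Step: maze.move[dir='north']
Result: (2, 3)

Step: maze.sense[dir='north']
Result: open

Step: stack.push[x='north']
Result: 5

Step: maze.move[dir='north']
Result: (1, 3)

Step: maze.sense[dir='north']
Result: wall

Step: maze.sense[dir='east']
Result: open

Step: stack.push[x='east']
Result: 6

Step: maze.move[dir='east']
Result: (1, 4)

Step: maze.sense[dir='north']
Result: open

Step: stack.push[x='north']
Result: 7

Step: maze.move[dir='north']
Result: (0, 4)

Step: stack.pop[]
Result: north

Step: maze.move[dir='south']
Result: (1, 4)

Step: maze.sense[dir='south']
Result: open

Step: stack.push[x='south']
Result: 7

Step: maze.move[dir='south']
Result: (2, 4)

Step: maze.sense[dir='south']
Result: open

Step: stack.push[x='south']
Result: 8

Step: maze.move[dir='south']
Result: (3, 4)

Step: maze.sense[dir='south']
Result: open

Step: stack.push[x='south']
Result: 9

Step: maze.move[dir='south']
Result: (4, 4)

Step: stack.pop[]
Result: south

Step: maze.move[dir='north']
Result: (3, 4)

Step: stack.pop[]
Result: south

Step: maze.move[dir='north']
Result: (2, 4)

Step: stack.pop[]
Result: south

Step: maze.move[dir='north']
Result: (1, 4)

Step: stack.pop[]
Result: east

Step: maze.move[dir='west']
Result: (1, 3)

Step: maze.sense[dir='west']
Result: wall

Step: stack.pop[]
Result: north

Step: maze.move[dir='south']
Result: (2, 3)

Step: maze.sense[dir='west']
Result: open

Step: stack.push[x='west']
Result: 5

Step: maze.move[dir='west']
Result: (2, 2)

Step: maze.sense[dir='west']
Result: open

Step: stack.push[x='west']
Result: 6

Step: maze.move[dir='west']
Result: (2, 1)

Step: maze.sense[dir='north']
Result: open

Step: stack.push[x='north']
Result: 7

Step: maze.move[dir='north']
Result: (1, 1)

Step: maze.sense[dir='north']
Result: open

Step: stack.push[x='north']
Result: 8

Step: maze.move[dir='north']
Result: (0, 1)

Step: maze.sense[dir='east']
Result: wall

Step: maze.sense[dir='west']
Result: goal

Step: maze.move[dir='west']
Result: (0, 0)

Answer: (0, 0)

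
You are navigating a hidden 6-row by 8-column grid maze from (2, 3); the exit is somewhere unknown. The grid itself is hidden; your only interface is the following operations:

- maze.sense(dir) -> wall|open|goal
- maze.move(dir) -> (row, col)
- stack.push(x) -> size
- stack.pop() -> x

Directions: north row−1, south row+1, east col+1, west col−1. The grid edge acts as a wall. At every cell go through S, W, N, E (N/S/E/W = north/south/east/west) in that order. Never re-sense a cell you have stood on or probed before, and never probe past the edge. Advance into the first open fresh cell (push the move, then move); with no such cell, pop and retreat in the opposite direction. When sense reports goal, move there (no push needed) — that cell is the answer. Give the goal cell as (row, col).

Then sense using dir→south, giving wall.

I invoke sense using dir→west, giving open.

Now I run push using x→west, yielding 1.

I run move using dir→west, : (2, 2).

Now I run sense using dir→south, giving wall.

I invoke sense using dir→west, → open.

I try push using x→west, : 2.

I call move using dir→west, and see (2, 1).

Using sense using dir→south, → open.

Calling push using x→south, and observe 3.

Now I run move using dir→south, giving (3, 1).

Then sense using dir→south, → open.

I invoke push using x→south, and observe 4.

Now I run move using dir→south, yielding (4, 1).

Now I run sense using dir→south, and see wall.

Using sense using dir→west, and observe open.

I try push using x→west, → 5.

I call move using dir→west, : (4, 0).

I invoke sense using dir→south, and observe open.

Next I call push using x→south, giving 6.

I run move using dir→south, yielding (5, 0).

I call pop(), which returns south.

Now I run move using dir→north, yielding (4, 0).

Using sense using dir→north, → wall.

Then pop(), giving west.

Invoking move using dir→east, — result: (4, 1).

Then sense using dir→east, which returns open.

Next I call push using x→east, giving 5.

I try move using dir→east, and get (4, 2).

I try sense using dir→south, which returns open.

I call push using x→south, and get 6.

Using move using dir→south, giving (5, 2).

Invoking sense using dir→east, : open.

I call push using x→east, giving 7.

I run move using dir→east, giving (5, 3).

Using sense using dir→north, and get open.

I try push using x→north, → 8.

I call move using dir→north, — result: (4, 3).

Using sense using dir→east, yielding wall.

Then pop(), which returns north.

Invoking move using dir→south, and see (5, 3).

I use sense using dir→east, : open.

I try push using x→east, and get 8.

Invoking move using dir→east, which returns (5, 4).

I call sense using dir→east, and see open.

Using push using x→east, and observe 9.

Then move using dir→east, — result: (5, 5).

Now I run sense using dir→north, and see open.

I invoke push using x→north, : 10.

Now I run move using dir→north, — result: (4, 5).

Invoking sense using dir→north, and observe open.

Calling push using x→north, yielding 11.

Now I run move using dir→north, and observe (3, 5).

Using sense using dir→west, and observe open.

I run push using x→west, giving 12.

Invoking move using dir→west, and see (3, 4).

I try sense using dir→north, which returns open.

I run push using x→north, : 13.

Then move using dir→north, → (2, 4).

I try sense using dir→north, and observe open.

I invoke push using x→north, giving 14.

I try move using dir→north, and see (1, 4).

Calling sense using dir→west, giving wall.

I try sense using dir→north, and get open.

Now I run push using x→north, — result: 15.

Using move using dir→north, and observe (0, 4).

Now I run sense using dir→west, and see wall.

I call sense using dir→east, : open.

I use push using x→east, and see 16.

I try move using dir→east, which returns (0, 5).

Now I run sense using dir→south, and see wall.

Then sense using dir→east, and observe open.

Now I run push using x→east, → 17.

I run move using dir→east, → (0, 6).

Then sense using dir→south, and observe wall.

Invoking sense using dir→east, and see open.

Invoking push using x→east, yielding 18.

I invoke move using dir→east, giving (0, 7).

I call sense using dir→south, and get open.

Then push using x→south, which returns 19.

Now I run move using dir→south, : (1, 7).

I invoke sense using dir→south, and observe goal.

I try move using dir→south, giving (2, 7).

Answer: (2, 7)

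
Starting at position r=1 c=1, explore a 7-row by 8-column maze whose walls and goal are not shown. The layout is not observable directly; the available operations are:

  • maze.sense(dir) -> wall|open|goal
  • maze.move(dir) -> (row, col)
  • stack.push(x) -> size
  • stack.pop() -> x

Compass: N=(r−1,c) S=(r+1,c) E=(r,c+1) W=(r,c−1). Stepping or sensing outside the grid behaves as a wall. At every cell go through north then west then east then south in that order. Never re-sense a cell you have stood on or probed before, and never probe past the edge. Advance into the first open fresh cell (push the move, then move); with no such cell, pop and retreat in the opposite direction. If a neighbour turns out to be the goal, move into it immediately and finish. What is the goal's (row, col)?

% maze.sense dir=north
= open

% stack.push x=north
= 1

% maze.move dir=north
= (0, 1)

% maze.sense dir=west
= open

% stack.push x=west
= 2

% maze.move dir=west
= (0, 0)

% maze.sense dir=south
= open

% stack.push x=south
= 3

% maze.move dir=south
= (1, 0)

% maze.sense dir=south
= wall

% stack.pop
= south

% maze.move dir=north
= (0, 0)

% stack.pop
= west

% maze.move dir=east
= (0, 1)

% maze.sense dir=east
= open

% stack.push x=east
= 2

% maze.move dir=east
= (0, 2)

% maze.sense dir=east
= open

% stack.push x=east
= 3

% maze.move dir=east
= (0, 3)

% maze.sense dir=east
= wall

% maze.sense dir=south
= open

% stack.push x=south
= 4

% maze.move dir=south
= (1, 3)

% maze.sense dir=west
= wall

% maze.sense dir=east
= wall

% maze.sense dir=south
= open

% stack.push x=south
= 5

% maze.move dir=south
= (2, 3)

% maze.sense dir=west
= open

% stack.push x=west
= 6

% maze.move dir=west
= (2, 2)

% maze.sense dir=west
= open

% stack.push x=west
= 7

% maze.move dir=west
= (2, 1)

% maze.sense dir=south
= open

% stack.push x=south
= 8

% maze.move dir=south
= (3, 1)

% maze.sense dir=west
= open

% stack.push x=west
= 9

% maze.move dir=west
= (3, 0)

% maze.sense dir=south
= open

% stack.push x=south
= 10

% maze.move dir=south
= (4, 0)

% maze.sense dir=east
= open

% stack.push x=east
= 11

% maze.move dir=east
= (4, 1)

% maze.sense dir=east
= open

% stack.push x=east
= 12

% maze.move dir=east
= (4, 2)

% maze.sense dir=north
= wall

% maze.sense dir=east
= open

% stack.push x=east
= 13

% maze.move dir=east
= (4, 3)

% maze.sense dir=north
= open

% stack.push x=north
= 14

% maze.move dir=north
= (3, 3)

% maze.sense dir=east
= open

% stack.push x=east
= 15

% maze.move dir=east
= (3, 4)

% maze.sense dir=north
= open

% stack.push x=north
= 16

% maze.move dir=north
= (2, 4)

% maze.sense dir=east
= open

% stack.push x=east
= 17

% maze.move dir=east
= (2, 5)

% maze.sense dir=north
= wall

% maze.sense dir=east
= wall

% maze.sense dir=south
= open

% stack.push x=south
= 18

% maze.move dir=south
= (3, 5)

% maze.sense dir=east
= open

% stack.push x=east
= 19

% maze.move dir=east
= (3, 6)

% maze.sense dir=east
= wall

% maze.sense dir=south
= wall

% stack.pop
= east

% maze.move dir=west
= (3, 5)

% maze.sense dir=south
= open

% stack.push x=south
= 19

% maze.move dir=south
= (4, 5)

% maze.sense dir=west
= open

% stack.push x=west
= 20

% maze.move dir=west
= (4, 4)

% maze.sense dir=south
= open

% stack.push x=south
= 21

% maze.move dir=south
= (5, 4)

% maze.sense dir=west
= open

% stack.push x=west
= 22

% maze.move dir=west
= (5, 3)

% maze.sense dir=west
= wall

% maze.sense dir=south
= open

% stack.push x=south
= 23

% maze.move dir=south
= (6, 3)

% maze.sense dir=west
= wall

% maze.sense dir=east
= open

% stack.push x=east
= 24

% maze.move dir=east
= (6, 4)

% maze.sense dir=east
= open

% stack.push x=east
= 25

% maze.move dir=east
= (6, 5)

% maze.sense dir=north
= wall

% maze.sense dir=east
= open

% stack.push x=east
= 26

% maze.move dir=east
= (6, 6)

% maze.sense dir=north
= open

% stack.push x=north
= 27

% maze.move dir=north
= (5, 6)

% maze.sense dir=east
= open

% stack.push x=east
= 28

% maze.move dir=east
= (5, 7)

% maze.sense dir=north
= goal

% maze.move dir=north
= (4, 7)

Answer: (4, 7)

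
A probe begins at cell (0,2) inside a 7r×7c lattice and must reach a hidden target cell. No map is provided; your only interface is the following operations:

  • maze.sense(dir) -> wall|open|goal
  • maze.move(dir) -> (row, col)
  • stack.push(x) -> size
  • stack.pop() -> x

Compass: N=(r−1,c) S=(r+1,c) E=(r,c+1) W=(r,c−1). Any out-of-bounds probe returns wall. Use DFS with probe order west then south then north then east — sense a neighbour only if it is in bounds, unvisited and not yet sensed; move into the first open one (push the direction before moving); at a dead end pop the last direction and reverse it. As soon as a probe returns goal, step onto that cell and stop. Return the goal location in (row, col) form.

Act: sense[dir='west']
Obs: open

Act: push[x='west']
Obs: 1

Act: move[dir='west']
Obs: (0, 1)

Act: sense[dir='west']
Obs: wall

Act: sense[dir='south']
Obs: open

Act: push[x='south']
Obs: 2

Act: move[dir='south']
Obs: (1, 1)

Act: sense[dir='west']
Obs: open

Act: push[x='west']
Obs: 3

Act: move[dir='west']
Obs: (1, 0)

Act: sense[dir='south']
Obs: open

Act: push[x='south']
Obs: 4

Act: move[dir='south']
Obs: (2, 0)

Act: sense[dir='south']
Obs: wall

Act: sense[dir='east']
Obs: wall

Act: pop[]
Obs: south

Act: move[dir='north']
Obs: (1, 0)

Act: pop[]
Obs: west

Act: move[dir='east']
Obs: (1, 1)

Act: sense[dir='east']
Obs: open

Act: push[x='east']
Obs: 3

Act: move[dir='east']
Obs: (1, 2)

Act: sense[dir='south']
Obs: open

Act: push[x='south']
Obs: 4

Act: move[dir='south']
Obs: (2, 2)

Act: sense[dir='south']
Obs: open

Act: push[x='south']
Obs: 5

Act: move[dir='south']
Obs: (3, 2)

Act: sense[dir='west']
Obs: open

Act: push[x='west']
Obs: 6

Act: move[dir='west']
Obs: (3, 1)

Act: sense[dir='south']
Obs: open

Act: push[x='south']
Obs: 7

Act: move[dir='south']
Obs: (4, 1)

Act: sense[dir='west']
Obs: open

Act: push[x='west']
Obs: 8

Act: move[dir='west']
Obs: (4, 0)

Act: sense[dir='south']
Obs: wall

Act: pop[]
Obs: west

Act: move[dir='east']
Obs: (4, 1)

Act: sense[dir='south']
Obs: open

Act: push[x='south']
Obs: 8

Act: move[dir='south']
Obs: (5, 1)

Act: sense[dir='south']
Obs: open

Act: push[x='south']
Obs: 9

Act: move[dir='south']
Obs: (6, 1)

Act: sense[dir='west']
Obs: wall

Act: sense[dir='east']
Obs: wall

Act: pop[]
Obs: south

Act: move[dir='north']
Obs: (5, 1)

Act: sense[dir='east']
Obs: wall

Act: pop[]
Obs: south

Act: move[dir='north']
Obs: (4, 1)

Act: sense[dir='east']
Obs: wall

Act: pop[]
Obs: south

Act: move[dir='north']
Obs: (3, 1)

Act: pop[]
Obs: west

Act: move[dir='east']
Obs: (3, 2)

Act: sense[dir='east']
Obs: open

Act: push[x='east']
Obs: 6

Act: move[dir='east']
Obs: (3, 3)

Act: sense[dir='south']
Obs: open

Act: push[x='south']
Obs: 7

Act: move[dir='south']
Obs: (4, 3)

Act: sense[dir='south']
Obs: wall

Act: sense[dir='east']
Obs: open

Act: push[x='east']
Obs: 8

Act: move[dir='east']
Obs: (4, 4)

Act: sense[dir='south']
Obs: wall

Act: sense[dir='north']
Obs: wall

Act: sense[dir='east']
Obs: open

Act: push[x='east']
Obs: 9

Act: move[dir='east']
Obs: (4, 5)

Act: sense[dir='south']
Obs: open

Act: push[x='south']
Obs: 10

Act: move[dir='south']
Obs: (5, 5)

Act: sense[dir='south']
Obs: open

Act: push[x='south']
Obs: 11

Act: move[dir='south']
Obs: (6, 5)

Act: sense[dir='west']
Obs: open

Act: push[x='west']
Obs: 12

Act: move[dir='west']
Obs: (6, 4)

Act: sense[dir='west']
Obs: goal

Act: move[dir='west']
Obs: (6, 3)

Answer: (6, 3)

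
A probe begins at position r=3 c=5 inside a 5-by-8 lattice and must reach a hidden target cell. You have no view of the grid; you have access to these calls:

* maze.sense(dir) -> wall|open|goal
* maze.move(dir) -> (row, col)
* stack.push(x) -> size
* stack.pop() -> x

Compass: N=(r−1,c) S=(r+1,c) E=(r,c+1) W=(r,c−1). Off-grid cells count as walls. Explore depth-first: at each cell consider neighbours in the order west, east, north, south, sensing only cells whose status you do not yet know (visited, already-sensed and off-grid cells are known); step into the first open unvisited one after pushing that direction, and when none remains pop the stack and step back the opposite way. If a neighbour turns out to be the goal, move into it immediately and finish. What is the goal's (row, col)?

Action: maze.sense[dir→west]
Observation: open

Action: stack.push[x→west]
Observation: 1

Action: maze.move[dir→west]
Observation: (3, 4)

Action: maze.sense[dir→west]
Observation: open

Action: stack.push[x→west]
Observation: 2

Action: maze.move[dir→west]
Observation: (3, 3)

Action: maze.sense[dir→west]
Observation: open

Action: stack.push[x→west]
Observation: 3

Action: maze.move[dir→west]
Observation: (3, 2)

Action: maze.sense[dir→west]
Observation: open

Action: stack.push[x→west]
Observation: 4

Action: maze.move[dir→west]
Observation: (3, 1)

Action: maze.sense[dir→west]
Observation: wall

Action: maze.sense[dir→north]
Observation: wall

Action: maze.sense[dir→south]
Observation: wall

Action: stack.pop[]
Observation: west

Action: maze.move[dir→east]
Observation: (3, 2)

Action: maze.sense[dir→north]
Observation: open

Action: stack.push[x→north]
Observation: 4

Action: maze.move[dir→north]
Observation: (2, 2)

Action: maze.sense[dir→east]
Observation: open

Action: stack.push[x→east]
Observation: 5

Action: maze.move[dir→east]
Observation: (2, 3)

Action: maze.sense[dir→east]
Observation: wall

Action: maze.sense[dir→north]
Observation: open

Action: stack.push[x→north]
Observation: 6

Action: maze.move[dir→north]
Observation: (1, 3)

Action: maze.sense[dir→west]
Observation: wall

Action: maze.sense[dir→east]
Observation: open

Action: stack.push[x→east]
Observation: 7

Action: maze.move[dir→east]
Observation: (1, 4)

Action: maze.sense[dir→east]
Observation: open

Action: stack.push[x→east]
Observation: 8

Action: maze.move[dir→east]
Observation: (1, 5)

Action: maze.sense[dir→east]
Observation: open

Action: stack.push[x→east]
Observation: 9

Action: maze.move[dir→east]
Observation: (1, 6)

Action: maze.sense[dir→east]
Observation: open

Action: stack.push[x→east]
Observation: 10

Action: maze.move[dir→east]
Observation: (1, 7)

Action: maze.sense[dir→north]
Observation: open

Action: stack.push[x→north]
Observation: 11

Action: maze.move[dir→north]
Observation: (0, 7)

Action: maze.sense[dir→west]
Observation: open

Action: stack.push[x→west]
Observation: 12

Action: maze.move[dir→west]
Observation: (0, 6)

Action: maze.sense[dir→west]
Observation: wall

Action: stack.pop[]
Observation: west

Action: maze.move[dir→east]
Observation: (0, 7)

Action: stack.pop[]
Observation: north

Action: maze.move[dir→south]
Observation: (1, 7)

Action: maze.sense[dir→south]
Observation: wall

Action: stack.pop[]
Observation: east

Action: maze.move[dir→west]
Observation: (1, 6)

Action: maze.sense[dir→south]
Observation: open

Action: stack.push[x→south]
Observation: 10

Action: maze.move[dir→south]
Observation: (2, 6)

Action: maze.sense[dir→west]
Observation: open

Action: stack.push[x→west]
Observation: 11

Action: maze.move[dir→west]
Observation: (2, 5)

Action: stack.pop[]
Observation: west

Action: maze.move[dir→east]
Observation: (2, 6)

Action: maze.sense[dir→south]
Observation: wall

Action: stack.pop[]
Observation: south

Action: maze.move[dir→north]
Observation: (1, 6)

Action: stack.pop[]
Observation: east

Action: maze.move[dir→west]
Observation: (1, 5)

Action: stack.pop[]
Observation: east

Action: maze.move[dir→west]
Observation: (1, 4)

Action: maze.sense[dir→north]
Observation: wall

Action: stack.pop[]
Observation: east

Action: maze.move[dir→west]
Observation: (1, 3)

Action: maze.sense[dir→north]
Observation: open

Action: stack.push[x→north]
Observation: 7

Action: maze.move[dir→north]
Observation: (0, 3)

Action: maze.sense[dir→west]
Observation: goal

Action: maze.move[dir→west]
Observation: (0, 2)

Answer: (0, 2)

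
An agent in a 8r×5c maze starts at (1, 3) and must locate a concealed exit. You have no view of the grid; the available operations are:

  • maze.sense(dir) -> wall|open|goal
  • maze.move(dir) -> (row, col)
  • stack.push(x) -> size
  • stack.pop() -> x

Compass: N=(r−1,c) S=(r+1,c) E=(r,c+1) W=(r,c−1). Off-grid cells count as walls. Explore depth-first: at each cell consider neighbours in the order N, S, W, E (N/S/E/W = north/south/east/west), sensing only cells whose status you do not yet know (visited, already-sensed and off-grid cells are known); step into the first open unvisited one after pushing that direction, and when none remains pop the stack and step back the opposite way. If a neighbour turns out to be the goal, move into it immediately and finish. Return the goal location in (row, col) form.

% maze.sense dir=north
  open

% stack.push x=north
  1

% maze.move dir=north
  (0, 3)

% maze.sense dir=west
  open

% stack.push x=west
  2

% maze.move dir=west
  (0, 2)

% maze.sense dir=south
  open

% stack.push x=south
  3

% maze.move dir=south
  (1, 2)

% maze.sense dir=south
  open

% stack.push x=south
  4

% maze.move dir=south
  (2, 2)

% maze.sense dir=south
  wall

% maze.sense dir=west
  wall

% maze.sense dir=east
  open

% stack.push x=east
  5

% maze.move dir=east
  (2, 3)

% maze.sense dir=south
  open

% stack.push x=south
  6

% maze.move dir=south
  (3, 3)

% maze.sense dir=south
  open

% stack.push x=south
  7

% maze.move dir=south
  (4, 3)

% maze.sense dir=south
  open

% stack.push x=south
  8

% maze.move dir=south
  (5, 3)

% maze.sense dir=south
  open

% stack.push x=south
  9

% maze.move dir=south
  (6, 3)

% maze.sense dir=south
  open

% stack.push x=south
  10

% maze.move dir=south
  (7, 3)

% maze.sense dir=west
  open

% stack.push x=west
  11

% maze.move dir=west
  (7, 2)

% maze.sense dir=north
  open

% stack.push x=north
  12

% maze.move dir=north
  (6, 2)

% maze.sense dir=north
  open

% stack.push x=north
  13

% maze.move dir=north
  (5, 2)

% maze.sense dir=north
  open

% stack.push x=north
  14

% maze.move dir=north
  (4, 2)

% maze.sense dir=west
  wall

% stack.pop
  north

% maze.move dir=south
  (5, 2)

% maze.sense dir=west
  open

% stack.push x=west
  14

% maze.move dir=west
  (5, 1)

% maze.sense dir=south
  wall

% maze.sense dir=west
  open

% stack.push x=west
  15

% maze.move dir=west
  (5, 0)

% maze.sense dir=north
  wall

% maze.sense dir=south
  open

% stack.push x=south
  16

% maze.move dir=south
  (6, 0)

% maze.sense dir=south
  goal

% maze.move dir=south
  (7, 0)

Answer: (7, 0)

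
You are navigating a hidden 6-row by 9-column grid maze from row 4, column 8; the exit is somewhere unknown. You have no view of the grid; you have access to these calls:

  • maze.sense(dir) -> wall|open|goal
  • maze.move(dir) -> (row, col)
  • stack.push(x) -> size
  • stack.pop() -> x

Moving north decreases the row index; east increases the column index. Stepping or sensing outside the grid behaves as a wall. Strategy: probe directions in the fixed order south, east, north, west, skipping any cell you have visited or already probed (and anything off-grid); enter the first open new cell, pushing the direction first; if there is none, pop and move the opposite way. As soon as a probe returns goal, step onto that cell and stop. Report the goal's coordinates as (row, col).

Next I call sense using south, and see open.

Next I call push using south, : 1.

Calling move using south, : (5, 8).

I try sense using west, : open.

Using push using west, and see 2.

Calling move using west, and see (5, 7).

Using sense using north, and see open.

I run push using north, — result: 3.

I run move using north, and observe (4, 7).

I try sense using north, : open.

Invoking push using north, and observe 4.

Next I call move using north, → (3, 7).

I try sense using east, — result: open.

Invoking push using east, → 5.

I try move using east, yielding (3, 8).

Next I call sense using north, and get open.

I call push using north, → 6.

Then move using north, yielding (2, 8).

Next I call sense using north, and see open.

Invoking push using north, and observe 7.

I use move using north, yielding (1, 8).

Using sense using north, which returns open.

I use push using north, which returns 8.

I invoke move using north, and observe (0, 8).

I invoke sense using west, yielding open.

Next I call push using west, and see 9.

I try move using west, yielding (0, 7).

I invoke sense using south, giving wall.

I run sense using west, giving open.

I run push using west, → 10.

I use move using west, — result: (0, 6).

I try sense using south, giving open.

Next I call push using south, yielding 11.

Invoking move using south, and see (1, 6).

I call sense using south, which returns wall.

I run sense using west, giving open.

I run push using west, → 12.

Calling move using west, and observe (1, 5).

Now I run sense using south, yielding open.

I try push using south, and see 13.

Now I run move using south, and get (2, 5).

Invoking sense using south, yielding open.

Then push using south, — result: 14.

I call move using south, giving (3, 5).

Calling sense using south, and observe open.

Invoking push using south, which returns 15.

Next I call move using south, which returns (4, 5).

I run sense using south, giving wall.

Now I run sense using east, — result: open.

Now I run push using east, → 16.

I invoke move using east, and observe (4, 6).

I try sense using south, and observe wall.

Then sense using north, which returns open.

Invoking push using north, — result: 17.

Then move using north, yielding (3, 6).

Then pop, — result: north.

I call move using south, and observe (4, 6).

I use pop(), and see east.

Calling move using west, yielding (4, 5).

Calling sense using west, and get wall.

I call pop(), → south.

Invoking move using north, → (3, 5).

I try sense using west, : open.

Now I run push using west, and observe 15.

Invoking move using west, giving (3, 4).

I invoke sense using north, and observe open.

Calling push using north, which returns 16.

I run move using north, — result: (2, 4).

Using sense using north, yielding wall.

Now I run sense using west, and get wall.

Then pop(), and observe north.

Now I run move using south, — result: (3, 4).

I invoke sense using west, and see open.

I run push using west, and see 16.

Then move using west, and see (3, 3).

Invoking sense using south, : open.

Then push using south, — result: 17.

I run move using south, yielding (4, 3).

I invoke sense using south, : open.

I try push using south, : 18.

I use move using south, yielding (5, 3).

Invoking sense using east, and see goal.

Using move using east, and see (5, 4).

Answer: (5, 4)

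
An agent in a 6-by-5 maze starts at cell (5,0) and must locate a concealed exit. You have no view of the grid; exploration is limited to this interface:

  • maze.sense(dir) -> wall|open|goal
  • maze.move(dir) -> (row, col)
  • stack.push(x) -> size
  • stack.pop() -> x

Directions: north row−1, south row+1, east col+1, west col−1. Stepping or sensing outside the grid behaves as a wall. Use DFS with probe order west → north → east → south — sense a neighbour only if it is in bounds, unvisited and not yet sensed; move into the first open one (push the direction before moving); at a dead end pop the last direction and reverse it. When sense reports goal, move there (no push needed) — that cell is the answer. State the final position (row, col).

Action: sense[dir: north]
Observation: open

Action: push[x: north]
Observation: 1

Action: move[dir: north]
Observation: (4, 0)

Action: sense[dir: north]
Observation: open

Action: push[x: north]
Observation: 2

Action: move[dir: north]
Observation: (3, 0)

Action: sense[dir: north]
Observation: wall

Action: sense[dir: east]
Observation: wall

Action: pop[]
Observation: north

Action: move[dir: south]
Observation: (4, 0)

Action: sense[dir: east]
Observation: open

Action: push[x: east]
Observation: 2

Action: move[dir: east]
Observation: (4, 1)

Action: sense[dir: east]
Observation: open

Action: push[x: east]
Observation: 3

Action: move[dir: east]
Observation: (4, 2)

Action: sense[dir: north]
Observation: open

Action: push[x: north]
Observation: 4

Action: move[dir: north]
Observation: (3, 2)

Action: sense[dir: north]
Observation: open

Action: push[x: north]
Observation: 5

Action: move[dir: north]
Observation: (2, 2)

Action: sense[dir: west]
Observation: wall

Action: sense[dir: north]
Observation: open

Action: push[x: north]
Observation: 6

Action: move[dir: north]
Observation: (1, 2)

Action: sense[dir: west]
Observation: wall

Action: sense[dir: north]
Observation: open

Action: push[x: north]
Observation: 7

Action: move[dir: north]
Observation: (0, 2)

Action: sense[dir: west]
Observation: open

Action: push[x: west]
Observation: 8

Action: move[dir: west]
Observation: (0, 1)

Action: sense[dir: west]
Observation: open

Action: push[x: west]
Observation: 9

Action: move[dir: west]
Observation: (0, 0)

Action: sense[dir: south]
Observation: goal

Action: move[dir: south]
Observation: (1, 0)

Answer: (1, 0)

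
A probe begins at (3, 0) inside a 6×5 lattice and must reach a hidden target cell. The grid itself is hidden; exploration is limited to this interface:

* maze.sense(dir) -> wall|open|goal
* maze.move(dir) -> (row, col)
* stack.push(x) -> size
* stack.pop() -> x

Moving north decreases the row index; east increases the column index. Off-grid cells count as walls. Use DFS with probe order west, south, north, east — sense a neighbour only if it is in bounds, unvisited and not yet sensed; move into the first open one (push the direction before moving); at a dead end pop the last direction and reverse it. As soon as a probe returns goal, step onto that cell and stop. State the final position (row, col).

>> sense(dir: south)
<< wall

>> sense(dir: north)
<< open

>> push(x: north)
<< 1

>> move(dir: north)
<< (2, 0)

>> sense(dir: north)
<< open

>> push(x: north)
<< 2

>> move(dir: north)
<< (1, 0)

>> sense(dir: north)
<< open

>> push(x: north)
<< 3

>> move(dir: north)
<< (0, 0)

>> sense(dir: east)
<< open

>> push(x: east)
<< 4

>> move(dir: east)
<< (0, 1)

>> sense(dir: south)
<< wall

>> sense(dir: east)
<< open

>> push(x: east)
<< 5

>> move(dir: east)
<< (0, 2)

>> sense(dir: south)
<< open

>> push(x: south)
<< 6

>> move(dir: south)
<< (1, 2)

>> sense(dir: south)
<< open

>> push(x: south)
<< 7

>> move(dir: south)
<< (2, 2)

>> sense(dir: west)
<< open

>> push(x: west)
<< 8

>> move(dir: west)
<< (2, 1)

>> sense(dir: south)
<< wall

>> pop()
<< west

>> move(dir: east)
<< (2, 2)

>> sense(dir: south)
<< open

>> push(x: south)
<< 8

>> move(dir: south)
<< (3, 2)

>> sense(dir: south)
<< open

>> push(x: south)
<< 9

>> move(dir: south)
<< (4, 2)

>> sense(dir: west)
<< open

>> push(x: west)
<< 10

>> move(dir: west)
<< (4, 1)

>> sense(dir: south)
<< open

>> push(x: south)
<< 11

>> move(dir: south)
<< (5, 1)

>> sense(dir: west)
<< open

>> push(x: west)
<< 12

>> move(dir: west)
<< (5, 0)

>> pop()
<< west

>> move(dir: east)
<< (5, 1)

>> sense(dir: east)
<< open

>> push(x: east)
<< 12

>> move(dir: east)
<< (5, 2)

>> sense(dir: east)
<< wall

>> pop()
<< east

>> move(dir: west)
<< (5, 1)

>> pop()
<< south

>> move(dir: north)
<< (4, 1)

>> pop()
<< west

>> move(dir: east)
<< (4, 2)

>> sense(dir: east)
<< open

>> push(x: east)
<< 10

>> move(dir: east)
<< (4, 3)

>> sense(dir: north)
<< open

>> push(x: north)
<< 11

>> move(dir: north)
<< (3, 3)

>> sense(dir: north)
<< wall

>> sense(dir: east)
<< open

>> push(x: east)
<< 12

>> move(dir: east)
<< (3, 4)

>> sense(dir: south)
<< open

>> push(x: south)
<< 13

>> move(dir: south)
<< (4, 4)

>> sense(dir: south)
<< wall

>> pop()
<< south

>> move(dir: north)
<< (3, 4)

>> sense(dir: north)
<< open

>> push(x: north)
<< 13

>> move(dir: north)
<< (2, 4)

>> sense(dir: north)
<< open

>> push(x: north)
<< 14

>> move(dir: north)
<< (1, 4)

>> sense(dir: west)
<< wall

>> sense(dir: north)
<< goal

>> move(dir: north)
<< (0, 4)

Answer: (0, 4)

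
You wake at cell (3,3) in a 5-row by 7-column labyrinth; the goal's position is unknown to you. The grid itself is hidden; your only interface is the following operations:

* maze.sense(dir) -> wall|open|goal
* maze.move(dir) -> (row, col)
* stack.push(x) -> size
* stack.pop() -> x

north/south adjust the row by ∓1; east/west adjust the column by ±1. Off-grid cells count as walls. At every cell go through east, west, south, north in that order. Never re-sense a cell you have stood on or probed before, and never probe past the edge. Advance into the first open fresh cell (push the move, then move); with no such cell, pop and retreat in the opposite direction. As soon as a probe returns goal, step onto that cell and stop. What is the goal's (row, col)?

Then maze.sense passing dir=east, and observe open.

Then stack.push passing x=east, and see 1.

Next I call maze.move passing dir=east, and observe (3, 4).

Now I run maze.sense passing dir=east, giving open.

I call stack.push passing x=east, and get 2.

Calling maze.move passing dir=east, → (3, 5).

I call maze.sense passing dir=east, and get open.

Invoking stack.push passing x=east, yielding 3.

I try maze.move passing dir=east, and get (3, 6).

I try maze.sense passing dir=south, giving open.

Now I run stack.push passing x=south, — result: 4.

Then maze.move passing dir=south, : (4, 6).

Using maze.sense passing dir=west, and observe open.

I run stack.push passing x=west, and observe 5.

Calling maze.move passing dir=west, → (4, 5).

Next I call maze.sense passing dir=west, yielding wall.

I invoke stack.pop(), yielding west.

Invoking maze.move passing dir=east, which returns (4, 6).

Now I run stack.pop, yielding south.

I call maze.move passing dir=north, → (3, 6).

I try maze.sense passing dir=north, and see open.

Now I run stack.push passing x=north, and get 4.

I invoke maze.move passing dir=north, and observe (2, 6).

I use maze.sense passing dir=west, and see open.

I try stack.push passing x=west, which returns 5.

I invoke maze.move passing dir=west, — result: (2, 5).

I invoke maze.sense passing dir=west, yielding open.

I run stack.push passing x=west, → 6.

Next I call maze.move passing dir=west, : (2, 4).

I use maze.sense passing dir=west, which returns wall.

I run maze.sense passing dir=north, and see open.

Then stack.push passing x=north, — result: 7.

I try maze.move passing dir=north, and get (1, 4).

I try maze.sense passing dir=east, → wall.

Using maze.sense passing dir=west, → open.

Now I run stack.push passing x=west, yielding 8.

I invoke maze.move passing dir=west, which returns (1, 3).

I invoke maze.sense passing dir=west, → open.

Calling stack.push passing x=west, : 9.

Invoking maze.move passing dir=west, and observe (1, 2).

I run maze.sense passing dir=west, and see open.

Calling stack.push passing x=west, → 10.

I use maze.move passing dir=west, yielding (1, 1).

Calling maze.sense passing dir=west, which returns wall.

Invoking maze.sense passing dir=south, and see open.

Next I call stack.push passing x=south, which returns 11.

Now I run maze.move passing dir=south, and get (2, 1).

Then maze.sense passing dir=east, → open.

Next I call stack.push passing x=east, : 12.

Calling maze.move passing dir=east, and get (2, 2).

I use maze.sense passing dir=south, and see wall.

Next I call stack.pop(), : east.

Now I run maze.move passing dir=west, yielding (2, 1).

I call maze.sense passing dir=west, giving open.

Next I call stack.push passing x=west, and get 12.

I run maze.move passing dir=west, and see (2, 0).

I run maze.sense passing dir=south, — result: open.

Then stack.push passing x=south, and get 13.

I invoke maze.move passing dir=south, and get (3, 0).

I invoke maze.sense passing dir=east, and see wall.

I invoke maze.sense passing dir=south, giving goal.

I run maze.move passing dir=south, — result: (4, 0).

Answer: (4, 0)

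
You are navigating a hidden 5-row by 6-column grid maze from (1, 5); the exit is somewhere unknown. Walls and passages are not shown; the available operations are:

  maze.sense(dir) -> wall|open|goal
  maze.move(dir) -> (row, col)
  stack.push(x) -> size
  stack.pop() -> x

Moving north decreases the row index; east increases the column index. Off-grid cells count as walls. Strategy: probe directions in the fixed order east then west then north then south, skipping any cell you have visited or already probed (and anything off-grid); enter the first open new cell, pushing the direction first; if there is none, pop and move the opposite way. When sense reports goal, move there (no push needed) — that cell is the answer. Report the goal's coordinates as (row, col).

! maze.sense(dir='west') => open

! stack.push(x='west') => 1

! maze.move(dir='west') => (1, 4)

! maze.sense(dir='west') => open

! stack.push(x='west') => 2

! maze.move(dir='west') => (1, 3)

! maze.sense(dir='west') => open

! stack.push(x='west') => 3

! maze.move(dir='west') => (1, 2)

! maze.sense(dir='west') => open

! stack.push(x='west') => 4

! maze.move(dir='west') => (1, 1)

! maze.sense(dir='west') => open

! stack.push(x='west') => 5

! maze.move(dir='west') => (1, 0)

! maze.sense(dir='north') => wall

! maze.sense(dir='south') => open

! stack.push(x='south') => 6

! maze.move(dir='south') => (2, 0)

! maze.sense(dir='east') => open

! stack.push(x='east') => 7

! maze.move(dir='east') => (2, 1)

! maze.sense(dir='east') => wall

! maze.sense(dir='south') => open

! stack.push(x='south') => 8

! maze.move(dir='south') => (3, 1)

! maze.sense(dir='east') => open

! stack.push(x='east') => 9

! maze.move(dir='east') => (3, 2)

! maze.sense(dir='east') => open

! stack.push(x='east') => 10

! maze.move(dir='east') => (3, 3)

! maze.sense(dir='east') => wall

! maze.sense(dir='north') => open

! stack.push(x='north') => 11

! maze.move(dir='north') => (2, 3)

! maze.sense(dir='east') => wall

! stack.pop() => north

! maze.move(dir='south') => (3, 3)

! maze.sense(dir='south') => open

! stack.push(x='south') => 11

! maze.move(dir='south') => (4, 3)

! maze.sense(dir='east') => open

! stack.push(x='east') => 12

! maze.move(dir='east') => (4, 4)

! maze.sense(dir='east') => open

! stack.push(x='east') => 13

! maze.move(dir='east') => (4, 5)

! maze.sense(dir='north') => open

! stack.push(x='north') => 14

! maze.move(dir='north') => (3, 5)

! maze.sense(dir='north') => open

! stack.push(x='north') => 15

! maze.move(dir='north') => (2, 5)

! stack.pop() => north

! maze.move(dir='south') => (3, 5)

! stack.pop() => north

! maze.move(dir='south') => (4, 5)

! stack.pop() => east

! maze.move(dir='west') => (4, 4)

! stack.pop() => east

! maze.move(dir='west') => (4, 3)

! maze.sense(dir='west') => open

! stack.push(x='west') => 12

! maze.move(dir='west') => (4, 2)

! maze.sense(dir='west') => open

! stack.push(x='west') => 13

! maze.move(dir='west') => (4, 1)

! maze.sense(dir='west') => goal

! maze.move(dir='west') => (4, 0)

Answer: (4, 0)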